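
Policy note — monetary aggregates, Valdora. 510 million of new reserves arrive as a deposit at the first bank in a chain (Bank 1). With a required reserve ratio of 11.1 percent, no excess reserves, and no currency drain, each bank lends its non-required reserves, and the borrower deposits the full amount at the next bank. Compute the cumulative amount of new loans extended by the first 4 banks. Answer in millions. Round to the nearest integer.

1533 million

Bank i lends (1 − rr)^i of the original deposit: Bank 1 lends 510·0.8890 = 453.3900, Bank 2 lends 510·0.8890² ≈ 403.0637, and so on.
Summing a geometric series: total = 510·[0.8890·(1 − 0.8890^4) / (1 − 0.8890)] ≈ 1533.3271 million.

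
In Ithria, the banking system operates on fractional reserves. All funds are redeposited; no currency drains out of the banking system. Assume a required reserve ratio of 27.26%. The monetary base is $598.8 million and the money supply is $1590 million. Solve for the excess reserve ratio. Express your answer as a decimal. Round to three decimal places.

Using m = M/MB = 1590/598.8 ≈ 2.655311. Since m = (1 + c)/(c + rr + e), the denominator satisfies c + rr + e = (1 + c)/m = (1 + 0) / 2.655311 ≈ 0.376604.
With c = 0 and rr = 0.2726, the excess reserve ratio is 0.376604 − 0 − 0.2726 = 0.104004.

0.104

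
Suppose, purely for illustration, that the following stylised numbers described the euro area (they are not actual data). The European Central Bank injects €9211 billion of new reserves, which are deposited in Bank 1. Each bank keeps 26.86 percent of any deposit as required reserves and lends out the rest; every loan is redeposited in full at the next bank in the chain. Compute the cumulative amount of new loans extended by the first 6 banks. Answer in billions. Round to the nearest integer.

Bank i lends (1 − rr)^i of the original deposit: Bank 1 lends 9211·0.7314 = 6736.9254, Bank 2 lends 9211·0.7314² ≈ 4927.3872, and so on.
Summing a geometric series: total = 9211·[0.7314·(1 − 0.7314^6) / (1 − 0.7314)] ≈ 21242.0330 billion.

€21242 billion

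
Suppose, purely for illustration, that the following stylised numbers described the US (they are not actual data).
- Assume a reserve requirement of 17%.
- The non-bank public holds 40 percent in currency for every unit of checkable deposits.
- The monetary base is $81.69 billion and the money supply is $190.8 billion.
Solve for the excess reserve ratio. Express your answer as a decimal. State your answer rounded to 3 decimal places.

Using m = M/MB = 190.8/81.69 ≈ 2.335659. Since m = (1 + c)/(c + rr + e), the denominator satisfies c + rr + e = (1 + c)/m = (1 + 0.4) / 2.335659 ≈ 0.599403.
With c = 0.4 and rr = 0.17, the excess reserve ratio is 0.599403 − 0.4 − 0.17 = 0.029403.

0.029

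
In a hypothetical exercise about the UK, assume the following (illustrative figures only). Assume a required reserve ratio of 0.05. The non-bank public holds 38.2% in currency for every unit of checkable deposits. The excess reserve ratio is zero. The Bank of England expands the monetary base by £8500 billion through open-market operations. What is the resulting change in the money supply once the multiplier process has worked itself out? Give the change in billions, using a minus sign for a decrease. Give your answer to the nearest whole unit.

£27192 billion

The money multiplier is m = (1 + c) / (rr + c) = (1 + 0.382) / (0.05 + 0.382) ≈ 3.19907.
The purchase adds 8500 billion of base, so ΔM = m × ΔMB = 3.19907 × (+8500) = 27192.095 billion.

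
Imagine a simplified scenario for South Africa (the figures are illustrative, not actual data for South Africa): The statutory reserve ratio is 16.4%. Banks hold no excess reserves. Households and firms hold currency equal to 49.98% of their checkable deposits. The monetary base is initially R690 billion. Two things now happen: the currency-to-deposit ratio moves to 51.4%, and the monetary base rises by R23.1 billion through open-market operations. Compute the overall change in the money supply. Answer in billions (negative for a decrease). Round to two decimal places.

Before: m₁ = (1 + 0.4998) / (0.164 + 0.4998) ≈ 2.259415, MB₁ = 690, so M₁ = 2.259415 × 690 ≈ 1558.9964 billion.
After: m₂ = (1 + 0.514) / (0.164 + 0.514) ≈ 2.233038, MB₂ = 690 + 23.1 = 713.1, so M₂ = 2.233038 × 713.1 ≈ 1592.3794 billion.
ΔM = M₂ − M₁ = 1592.3794 − 1558.9964 = 33.383 billion.

R33.38 billion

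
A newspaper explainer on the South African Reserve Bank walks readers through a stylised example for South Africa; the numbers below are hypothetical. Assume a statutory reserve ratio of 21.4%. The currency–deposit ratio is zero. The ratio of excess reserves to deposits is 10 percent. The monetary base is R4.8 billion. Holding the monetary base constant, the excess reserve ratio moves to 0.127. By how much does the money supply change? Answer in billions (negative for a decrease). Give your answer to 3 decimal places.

-1.210 billion

Initially m₁ = 1 / (0.214 + 0.1) ≈ 3.18471, so M₁ = 3.18471 × 4.8 ≈ 15.2866 billion.
After the change m₂ = 1 / (0.214 + 0.127) ≈ 2.93255, so M₂ = 2.93255 × 4.8 ≈ 14.0762 billion.
ΔM = M₂ − M₁ = 14.0762 − 15.2866 = -1.2104 billion.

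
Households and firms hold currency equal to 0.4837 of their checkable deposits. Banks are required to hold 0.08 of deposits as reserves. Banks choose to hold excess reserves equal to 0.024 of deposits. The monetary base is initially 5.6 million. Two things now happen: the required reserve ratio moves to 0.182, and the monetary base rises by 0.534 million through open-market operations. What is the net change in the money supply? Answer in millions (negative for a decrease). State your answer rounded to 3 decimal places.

Before: m₁ = (1 + 0.4837) / (0.08 + 0.024 + 0.4837) ≈ 2.52459, MB₁ = 5.6, so M₁ = 2.52459 × 5.6 ≈ 14.1377 million.
After: m₂ = (1 + 0.4837) / (0.182 + 0.024 + 0.4837) ≈ 2.15123, MB₂ = 5.6 + 0.534 = 6.134, so M₂ = 2.15123 × 6.134 ≈ 13.1956 million.
ΔM = M₂ − M₁ = 13.1956 − 14.1377 = -0.9421 million.

-0.942 million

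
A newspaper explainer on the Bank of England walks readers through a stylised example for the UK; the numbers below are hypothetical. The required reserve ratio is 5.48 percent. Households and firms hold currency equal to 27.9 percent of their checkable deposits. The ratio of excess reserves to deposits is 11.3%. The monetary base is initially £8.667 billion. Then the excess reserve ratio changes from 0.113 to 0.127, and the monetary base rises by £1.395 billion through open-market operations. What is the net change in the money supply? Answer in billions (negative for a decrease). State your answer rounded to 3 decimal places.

Before: m₁ = (1 + 0.279) / (0.0548 + 0.113 + 0.279) ≈ 2.862578, MB₁ = 8.667, so M₁ = 2.862578 × 8.667 ≈ 24.81 billion.
After: m₂ = (1 + 0.279) / (0.0548 + 0.127 + 0.279) ≈ 2.775608, MB₂ = 8.667 + 1.395 = 10.062, so M₂ = 2.775608 × 10.062 ≈ 27.9282 billion.
ΔM = M₂ − M₁ = 27.9282 − 24.81 = 3.1182 billion.

£3.118 billion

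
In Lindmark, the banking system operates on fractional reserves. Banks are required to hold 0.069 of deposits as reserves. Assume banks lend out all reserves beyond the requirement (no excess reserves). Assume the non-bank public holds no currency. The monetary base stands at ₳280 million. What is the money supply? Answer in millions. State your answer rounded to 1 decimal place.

With no currency drain or excess reserves, the money multiplier is m = 1/rr = 1/0.069 ≈ 14.49275.
Money supply M = m × MB = 14.49275 × 280 = 4057.97 million.

₳4058.0 million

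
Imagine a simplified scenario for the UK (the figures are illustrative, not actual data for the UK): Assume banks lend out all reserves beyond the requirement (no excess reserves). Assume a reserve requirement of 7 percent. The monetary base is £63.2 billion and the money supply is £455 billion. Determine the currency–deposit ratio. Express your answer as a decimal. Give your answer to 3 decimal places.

Using m = M/MB = 455/63.2 ≈ 7.199367. From m = (1 + c)/(c + rr + e), rearranging gives 1 + c = m·(c + rr + e), so c·(1 − m) = m·(rr + e) − 1.
Hence c = [m·(rr + e) − 1]/(1 − m) = [7.199367 × (0.07 + 0) − 1] / (1 − 7.199367) ≈ 0.080015.

0.080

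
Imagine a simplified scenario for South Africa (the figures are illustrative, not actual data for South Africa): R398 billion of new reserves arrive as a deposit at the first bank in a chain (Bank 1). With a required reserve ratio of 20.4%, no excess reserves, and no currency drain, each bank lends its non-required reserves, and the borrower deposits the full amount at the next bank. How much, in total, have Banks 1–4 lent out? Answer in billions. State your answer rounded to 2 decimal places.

R929.51 billion

Bank i lends (1 − rr)^i of the original deposit: Bank 1 lends 398·0.7960 = 316.8080, Bank 2 lends 398·0.7960² ≈ 252.1792, and so on.
Summing a geometric series: total = 398·[0.7960·(1 − 0.7960^4) / (1 − 0.7960)] ≈ 929.5065 billion.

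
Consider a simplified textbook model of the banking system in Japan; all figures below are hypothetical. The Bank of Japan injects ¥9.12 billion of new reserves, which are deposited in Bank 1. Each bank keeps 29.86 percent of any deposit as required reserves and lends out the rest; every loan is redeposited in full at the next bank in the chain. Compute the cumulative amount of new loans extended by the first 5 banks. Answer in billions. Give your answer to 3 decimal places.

¥17.786 billion

Bank i lends (1 − rr)^i of the original deposit: Bank 1 lends 9.12·0.7014 ≈ 6.3968, Bank 2 lends 9.12·0.7014² ≈ 4.4867, and so on.
Summing a geometric series: total = 9.12·[0.7014·(1 − 0.7014^5) / (1 − 0.7014)] ≈ 17.7859 billion.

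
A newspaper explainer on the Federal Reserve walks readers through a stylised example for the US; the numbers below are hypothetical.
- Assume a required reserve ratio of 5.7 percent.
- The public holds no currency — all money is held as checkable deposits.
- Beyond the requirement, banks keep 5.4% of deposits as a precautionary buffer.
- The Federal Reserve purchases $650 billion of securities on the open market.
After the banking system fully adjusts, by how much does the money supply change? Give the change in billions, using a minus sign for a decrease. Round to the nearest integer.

$5856 billion

The money multiplier is m = 1 / (rr + e) = 1 / (0.057 + 0.054) ≈ 9.0090.
The purchase adds 650 billion of base, so ΔM = m × ΔMB = 9.0090 × (+650) = 5855.85 billion.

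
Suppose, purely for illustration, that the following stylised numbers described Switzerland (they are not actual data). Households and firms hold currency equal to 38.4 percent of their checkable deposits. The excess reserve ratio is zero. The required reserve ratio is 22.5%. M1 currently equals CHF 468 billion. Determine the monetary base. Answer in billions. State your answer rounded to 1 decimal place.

CHF 205.9 billion

The money multiplier is m = (1 + c) / (rr + c) = (1 + 0.384) / (0.225 + 0.384) ≈ 2.27258.
MB = M / m = 468 / 2.27258 ≈ 205.9333 billion.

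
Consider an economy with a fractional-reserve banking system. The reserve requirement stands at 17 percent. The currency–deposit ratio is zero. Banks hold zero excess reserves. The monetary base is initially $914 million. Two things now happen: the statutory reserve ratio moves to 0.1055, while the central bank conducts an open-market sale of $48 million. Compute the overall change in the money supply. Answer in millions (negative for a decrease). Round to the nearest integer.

$2832 million

Before: m₁ = 1 / (0.17) ≈ 5.8824, MB₁ = 914, so M₁ = 5.8824 × 914 = 5376.5136 million.
After: m₂ = 1 / (0.1055) ≈ 9.4787, MB₂ = 914 − 48 = 866, so M₂ = 9.4787 × 866 = 8208.5542 million.
ΔM = M₂ − M₁ = 8208.5542 − 5376.5136 = 2832.0406 million.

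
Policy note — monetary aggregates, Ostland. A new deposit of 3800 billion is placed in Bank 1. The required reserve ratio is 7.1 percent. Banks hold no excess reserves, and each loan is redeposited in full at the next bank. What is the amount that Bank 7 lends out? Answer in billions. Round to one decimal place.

Each bank lends a fraction (1 − rr) = 0.9290 of the deposit it receives, so Bank 7 receives 3800·0.9290^6 and lends 3800·0.9290^7 ≈ 2269.3088 billion.

2269.3 billion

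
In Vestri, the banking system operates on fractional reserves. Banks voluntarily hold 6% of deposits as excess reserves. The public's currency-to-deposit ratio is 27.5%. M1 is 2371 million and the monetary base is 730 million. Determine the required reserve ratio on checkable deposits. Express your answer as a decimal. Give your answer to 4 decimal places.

Using m = M/MB = 2371/730 ≈ 3.247945. Since m = (1 + c)/(c + rr + e), the denominator satisfies c + rr + e = (1 + c)/m = (1 + 0.275) / 3.247945 ≈ 0.392556.
With c = 0.275 and e = 0.06, the required reserve ratio on checkable deposits is 0.392556 − 0.275 − 0.06 = 0.057556.

0.0576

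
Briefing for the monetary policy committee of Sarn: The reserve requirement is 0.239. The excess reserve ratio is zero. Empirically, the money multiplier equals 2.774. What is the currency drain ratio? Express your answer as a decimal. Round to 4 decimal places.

0.1900

Using m = 2.774. From m = (1 + c)/(c + rr + e), rearranging gives 1 + c = m·(c + rr + e), so c·(1 − m) = m·(rr + e) − 1.
Hence c = [m·(rr + e) − 1]/(1 − m) = [2.774 × (0.239 + 0) − 1] / (1 − 2.774) ≈ 0.189974.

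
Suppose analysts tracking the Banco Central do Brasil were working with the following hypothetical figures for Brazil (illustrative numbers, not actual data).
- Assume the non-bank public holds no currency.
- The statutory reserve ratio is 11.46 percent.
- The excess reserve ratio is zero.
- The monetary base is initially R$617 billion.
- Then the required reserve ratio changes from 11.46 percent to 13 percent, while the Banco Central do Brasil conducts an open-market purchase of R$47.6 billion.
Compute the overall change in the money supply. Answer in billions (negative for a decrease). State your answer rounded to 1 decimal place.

Before: m₁ = 1 / (0.1146) ≈ 8.72600, MB₁ = 617, so M₁ = 8.72600 × 617 = 5383.942 billion.
After: m₂ = 1 / (0.13) ≈ 7.69231, MB₂ = 617 + 47.6 = 664.6, so M₂ = 7.69231 × 664.6 ≈ 5112.3092 billion.
ΔM = M₂ − M₁ = 5112.3092 − 5383.942 = -271.6328 billion.

-271.6 billion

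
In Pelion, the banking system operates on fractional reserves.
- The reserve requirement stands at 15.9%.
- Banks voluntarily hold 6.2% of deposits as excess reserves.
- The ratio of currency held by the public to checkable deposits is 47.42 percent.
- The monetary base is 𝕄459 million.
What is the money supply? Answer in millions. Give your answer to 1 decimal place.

The money multiplier is m = (1 + c) / (rr + e + c) = (1 + 0.4742) / (0.159 + 0.062 + 0.4742) ≈ 2.12054.
So M = m × MB = 2.12054 × 459 ≈ 973.3279 million.

𝕄973.3 million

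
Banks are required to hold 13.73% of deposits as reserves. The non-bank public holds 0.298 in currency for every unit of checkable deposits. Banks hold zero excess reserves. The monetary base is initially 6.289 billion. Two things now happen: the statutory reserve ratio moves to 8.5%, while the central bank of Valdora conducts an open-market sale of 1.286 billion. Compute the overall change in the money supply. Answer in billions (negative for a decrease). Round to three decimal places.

-1.798 billion

Before: m₁ = (1 + 0.298) / (0.1373 + 0.298) ≈ 2.98185, MB₁ = 6.289, so M₁ = 2.98185 × 6.289 ≈ 18.7529 billion.
After: m₂ = (1 + 0.298) / (0.085 + 0.298) ≈ 3.38903, MB₂ = 6.289 − 1.286 = 5.003, so M₂ = 3.38903 × 5.003 ≈ 16.9553 billion.
ΔM = M₂ − M₁ = 16.9553 − 18.7529 = -1.7976 billion.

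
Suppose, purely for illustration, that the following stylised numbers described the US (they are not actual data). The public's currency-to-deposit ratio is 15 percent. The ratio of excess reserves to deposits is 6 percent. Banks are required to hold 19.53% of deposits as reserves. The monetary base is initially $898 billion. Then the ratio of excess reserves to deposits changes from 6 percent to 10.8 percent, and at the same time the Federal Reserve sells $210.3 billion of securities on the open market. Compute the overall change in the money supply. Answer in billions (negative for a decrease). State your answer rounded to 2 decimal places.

Before: m₁ = (1 + 0.15) / (0.1953 + 0.06 + 0.15) ≈ 2.837404, MB₁ = 898, so M₁ = 2.837404 × 898 ≈ 2547.9888 billion.
After: m₂ = (1 + 0.15) / (0.1953 + 0.108 + 0.15) ≈ 2.536951, MB₂ = 898 − 210.3 = 687.7, so M₂ = 2.536951 × 687.7 ≈ 1744.6612 billion.
ΔM = M₂ − M₁ = 1744.6612 − 2547.9888 = -803.3276 billion.

-803.33 billion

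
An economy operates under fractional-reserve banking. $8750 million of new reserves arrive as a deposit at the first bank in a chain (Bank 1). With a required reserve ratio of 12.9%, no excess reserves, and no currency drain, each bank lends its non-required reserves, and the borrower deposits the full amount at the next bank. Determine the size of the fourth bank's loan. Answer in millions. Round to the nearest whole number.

Each bank lends a fraction (1 − rr) = 0.8710 of the deposit it receives, so Bank 4 receives 8750·0.8710^3 and lends 8750·0.8710^4 ≈ 5035.9415 million.

$5036 million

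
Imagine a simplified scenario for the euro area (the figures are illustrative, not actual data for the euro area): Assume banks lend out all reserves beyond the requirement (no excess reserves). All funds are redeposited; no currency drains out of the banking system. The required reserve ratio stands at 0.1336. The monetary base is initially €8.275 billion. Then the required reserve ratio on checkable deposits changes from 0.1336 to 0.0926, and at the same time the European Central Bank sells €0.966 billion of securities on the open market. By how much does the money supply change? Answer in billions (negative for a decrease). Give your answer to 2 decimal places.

€16.99 billion

Before: m₁ = 1 / (0.1336) ≈ 7.4850, MB₁ = 8.275, so M₁ = 7.4850 × 8.275 ≈ 61.9384 billion.
After: m₂ = 1 / (0.0926) ≈ 10.7991, MB₂ = 8.275 − 0.966 = 7.309, so M₂ = 10.7991 × 7.309 ≈ 78.9306 billion.
ΔM = M₂ − M₁ = 78.9306 − 61.9384 = 16.9922 billion.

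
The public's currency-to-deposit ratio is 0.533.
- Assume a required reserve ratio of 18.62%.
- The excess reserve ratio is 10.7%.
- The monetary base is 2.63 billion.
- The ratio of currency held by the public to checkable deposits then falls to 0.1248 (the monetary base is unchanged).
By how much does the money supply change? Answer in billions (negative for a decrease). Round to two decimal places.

Initially m₁ = (1 + 0.533) / (0.1862 + 0.107 + 0.533) ≈ 1.8555, so M₁ = 1.8555 × 2.63 ≈ 4.88 billion.
After the change m₂ = (1 + 0.1248) / (0.1862 + 0.107 + 0.1248) ≈ 2.6909, so M₂ = 2.6909 × 2.63 ≈ 7.0771 billion.
ΔM = M₂ − M₁ = 7.0771 − 4.88 = 2.1971 billion.

2.20 billion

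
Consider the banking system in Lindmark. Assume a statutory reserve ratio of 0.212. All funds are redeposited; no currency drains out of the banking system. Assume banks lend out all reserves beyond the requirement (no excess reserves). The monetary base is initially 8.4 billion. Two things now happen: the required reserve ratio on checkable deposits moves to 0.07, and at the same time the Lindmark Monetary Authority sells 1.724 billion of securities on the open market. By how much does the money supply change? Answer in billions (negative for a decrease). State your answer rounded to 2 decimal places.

Before: m₁ = 1 / (0.212) ≈ 4.7170, MB₁ = 8.4, so M₁ = 4.7170 × 8.4 = 39.6228 billion.
After: m₂ = 1 / (0.07) ≈ 14.2857, MB₂ = 8.4 − 1.724 = 6.676, so M₂ = 14.2857 × 6.676 ≈ 95.3713 billion.
ΔM = M₂ − M₁ = 95.3713 − 39.6228 = 55.7485 billion.

55.75 billion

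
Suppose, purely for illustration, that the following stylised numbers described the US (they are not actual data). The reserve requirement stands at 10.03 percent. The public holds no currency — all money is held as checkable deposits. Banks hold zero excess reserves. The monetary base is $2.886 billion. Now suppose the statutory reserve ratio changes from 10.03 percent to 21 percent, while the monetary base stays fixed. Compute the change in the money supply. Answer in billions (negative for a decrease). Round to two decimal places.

-15.03 billion

Initially m₁ = 1 / (0.1003) ≈ 9.9701, so M₁ = 9.9701 × 2.886 ≈ 28.7737 billion.
After the change m₂ = 1 / (0.21) ≈ 4.7619, so M₂ = 4.7619 × 2.886 ≈ 13.7428 billion.
ΔM = M₂ − M₁ = 13.7428 − 28.7737 = -15.0309 billion.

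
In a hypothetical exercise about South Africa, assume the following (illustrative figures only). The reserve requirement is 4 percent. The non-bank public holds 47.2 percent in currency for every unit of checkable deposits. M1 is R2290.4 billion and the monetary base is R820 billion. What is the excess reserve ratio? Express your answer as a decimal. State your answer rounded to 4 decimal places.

0.0150

Using m = M/MB = 2290.4/820 ≈ 2.793171. Since m = (1 + c)/(c + rr + e), the denominator satisfies c + rr + e = (1 + c)/m = (1 + 0.472) / 2.793171 ≈ 0.527000.
With c = 0.472 and rr = 0.04, the excess reserve ratio is 0.527000 − 0.472 − 0.04 = 0.015.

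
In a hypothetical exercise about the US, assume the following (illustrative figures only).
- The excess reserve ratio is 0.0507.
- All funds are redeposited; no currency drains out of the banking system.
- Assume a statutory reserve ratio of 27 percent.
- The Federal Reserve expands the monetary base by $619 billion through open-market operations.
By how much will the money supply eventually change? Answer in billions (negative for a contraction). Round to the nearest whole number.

The money multiplier is m = 1 / (rr + e) = 1 / (0.27 + 0.0507) ≈ 3.1182.
The purchase adds 619 billion of base, so ΔM = m × ΔMB = 3.1182 × (+619) = 1930.1658 billion.

$1930 billion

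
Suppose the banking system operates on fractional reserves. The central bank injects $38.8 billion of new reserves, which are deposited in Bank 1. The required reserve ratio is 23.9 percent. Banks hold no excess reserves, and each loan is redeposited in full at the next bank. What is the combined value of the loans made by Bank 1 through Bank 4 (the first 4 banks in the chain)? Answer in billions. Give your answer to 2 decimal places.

$82.11 billion

Bank i lends (1 − rr)^i of the original deposit: Bank 1 lends 38.8·0.7610 = 29.5268, Bank 2 lends 38.8·0.7610² ≈ 22.4699, and so on.
Summing a geometric series: total = 38.8·[0.7610·(1 − 0.7610^4) / (1 − 0.7610)] ≈ 82.1091 billion.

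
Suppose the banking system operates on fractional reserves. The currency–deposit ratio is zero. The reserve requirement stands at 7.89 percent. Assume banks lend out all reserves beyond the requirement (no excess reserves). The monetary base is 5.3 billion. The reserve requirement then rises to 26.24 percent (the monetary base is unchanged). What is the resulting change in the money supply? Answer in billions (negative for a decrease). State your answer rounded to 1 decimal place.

-47.0 billion

Initially m₁ = 1 / (0.0789) ≈ 12.6743, so M₁ = 12.6743 × 5.3 ≈ 67.1738 billion.
After the change m₂ = 1 / (0.2624) ≈ 3.8110, so M₂ = 3.8110 × 5.3 = 20.1983 billion.
ΔM = M₂ − M₁ = 20.1983 − 67.1738 = -46.9755 billion.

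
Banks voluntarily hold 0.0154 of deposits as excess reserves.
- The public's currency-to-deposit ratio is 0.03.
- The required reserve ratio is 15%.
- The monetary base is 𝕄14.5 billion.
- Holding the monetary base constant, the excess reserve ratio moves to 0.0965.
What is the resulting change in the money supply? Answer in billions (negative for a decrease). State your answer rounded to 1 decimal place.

-22.4 billion

Initially m₁ = (1 + 0.03) / (0.15 + 0.0154 + 0.03) ≈ 5.2712, so M₁ = 5.2712 × 14.5 = 76.4324 billion.
After the change m₂ = (1 + 0.03) / (0.15 + 0.0965 + 0.03) ≈ 3.7251, so M₂ = 3.7251 × 14.5 ≈ 54.014 billion.
ΔM = M₂ − M₁ = 54.014 − 76.4324 = -22.4184 billion.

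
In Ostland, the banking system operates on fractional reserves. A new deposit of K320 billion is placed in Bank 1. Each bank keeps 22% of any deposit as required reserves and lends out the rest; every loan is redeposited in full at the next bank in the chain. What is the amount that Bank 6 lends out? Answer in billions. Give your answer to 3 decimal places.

Each bank lends a fraction (1 − rr) = 0.7800 of the deposit it receives, so Bank 6 receives 320·0.7800^5 and lends 320·0.7800^6 ≈ 72.0639 billion.

K72.064 billion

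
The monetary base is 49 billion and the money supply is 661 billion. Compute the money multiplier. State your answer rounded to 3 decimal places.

The money multiplier is m = M / MB = 661 / 49 ≈ 13.48980.

13.490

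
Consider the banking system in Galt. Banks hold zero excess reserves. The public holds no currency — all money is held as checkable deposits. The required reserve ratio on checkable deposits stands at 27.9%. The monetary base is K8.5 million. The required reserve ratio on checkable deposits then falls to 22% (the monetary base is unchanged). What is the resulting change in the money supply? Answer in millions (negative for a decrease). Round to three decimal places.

K8.170 million

Initially m₁ = 1 / (0.279) ≈ 3.58423, so M₁ = 3.58423 × 8.5 ≈ 30.466 million.
After the change m₂ = 1 / (0.22) ≈ 4.54545, so M₂ = 4.54545 × 8.5 ≈ 38.6363 million.
ΔM = M₂ − M₁ = 38.6363 − 30.466 = 8.1703 million.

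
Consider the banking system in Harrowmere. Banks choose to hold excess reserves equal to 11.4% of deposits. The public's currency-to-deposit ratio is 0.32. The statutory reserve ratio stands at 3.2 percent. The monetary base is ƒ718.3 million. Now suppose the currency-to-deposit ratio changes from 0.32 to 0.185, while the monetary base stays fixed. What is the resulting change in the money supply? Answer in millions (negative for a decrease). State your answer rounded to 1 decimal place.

Initially m₁ = (1 + 0.32) / (0.032 + 0.114 + 0.32) ≈ 2.83262, so M₁ = 2.83262 × 718.3 ≈ 2034.6709 million.
After the change m₂ = (1 + 0.185) / (0.032 + 0.114 + 0.185) ≈ 3.58006, so M₂ = 3.58006 × 718.3 ≈ 2571.5571 million.
ΔM = M₂ − M₁ = 2571.5571 − 2034.6709 = 536.8862 million.

ƒ536.9 million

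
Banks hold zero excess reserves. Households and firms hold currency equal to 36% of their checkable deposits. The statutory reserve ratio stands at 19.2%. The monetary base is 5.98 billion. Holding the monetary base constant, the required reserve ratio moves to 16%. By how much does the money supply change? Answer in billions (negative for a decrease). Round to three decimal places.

0.907 billion

Initially m₁ = (1 + 0.36) / (0.192 + 0.36) ≈ 2.46377, so M₁ = 2.46377 × 5.98 ≈ 14.7333 billion.
After the change m₂ = (1 + 0.36) / (0.16 + 0.36) ≈ 2.61538, so M₂ = 2.61538 × 5.98 ≈ 15.64 billion.
ΔM = M₂ − M₁ = 15.64 − 14.7333 = 0.9067 billion.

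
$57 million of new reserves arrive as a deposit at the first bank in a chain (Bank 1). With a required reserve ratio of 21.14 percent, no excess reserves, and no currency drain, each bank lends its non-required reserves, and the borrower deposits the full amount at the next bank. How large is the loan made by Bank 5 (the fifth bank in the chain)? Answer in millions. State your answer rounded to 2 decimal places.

Each bank lends a fraction (1 − rr) = 0.7886 of the deposit it receives, so Bank 5 receives 57·0.7886^4 and lends 57·0.7886^5 ≈ 17.3844 million.

$17.38 million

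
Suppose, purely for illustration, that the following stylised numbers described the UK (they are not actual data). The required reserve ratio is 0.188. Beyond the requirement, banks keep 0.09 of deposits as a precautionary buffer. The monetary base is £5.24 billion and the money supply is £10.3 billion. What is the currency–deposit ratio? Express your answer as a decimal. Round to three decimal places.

0.470

Using m = M/MB = 10.3/5.24 ≈ 1.965649. From m = (1 + c)/(c + rr + e), rearranging gives 1 + c = m·(c + rr + e), so c·(1 − m) = m·(rr + e) − 1.
Hence c = [m·(rr + e) − 1]/(1 − m) = [1.965649 × (0.188 + 0.09) − 1] / (1 − 1.965649) ≈ 0.469684.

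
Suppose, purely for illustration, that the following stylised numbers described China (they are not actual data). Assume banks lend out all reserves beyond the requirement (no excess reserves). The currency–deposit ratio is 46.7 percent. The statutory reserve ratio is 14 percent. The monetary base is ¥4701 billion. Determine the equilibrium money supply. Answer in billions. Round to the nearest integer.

The money multiplier is m = (1 + c) / (rr + c) = (1 + 0.467) / (0.14 + 0.467) ≈ 2.41680.
So M = m × MB = 2.41680 × 4701 = 11361.3768 billion.

¥11361 billion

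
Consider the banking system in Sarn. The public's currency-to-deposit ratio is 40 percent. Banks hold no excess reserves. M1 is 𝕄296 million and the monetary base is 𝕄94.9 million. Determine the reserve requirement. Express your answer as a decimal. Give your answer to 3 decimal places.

Using m = M/MB = 296/94.9 ≈ 3.119073. Since m = (1 + c)/(c + rr + e), the denominator satisfies c + rr + e = (1 + c)/m = (1 + 0.4) / 3.119073 ≈ 0.448851.
With c = 0.4 and e = 0, the reserve requirement is 0.448851 − 0.4 − 0 = 0.048851.

0.049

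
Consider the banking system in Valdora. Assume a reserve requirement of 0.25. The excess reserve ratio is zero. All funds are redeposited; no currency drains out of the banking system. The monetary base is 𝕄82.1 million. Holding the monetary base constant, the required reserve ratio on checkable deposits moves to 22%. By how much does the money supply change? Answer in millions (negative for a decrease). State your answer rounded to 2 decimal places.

𝕄44.78 million

Initially m₁ = 1 / (0.25) = 4, so M₁ = 4 × 82.1 = 328.4 million.
After the change m₂ = 1 / (0.22) ≈ 4.54545, so M₂ = 4.54545 × 82.1 ≈ 373.1814 million.
ΔM = M₂ − M₁ = 373.1814 − 328.4 = 44.7814 million.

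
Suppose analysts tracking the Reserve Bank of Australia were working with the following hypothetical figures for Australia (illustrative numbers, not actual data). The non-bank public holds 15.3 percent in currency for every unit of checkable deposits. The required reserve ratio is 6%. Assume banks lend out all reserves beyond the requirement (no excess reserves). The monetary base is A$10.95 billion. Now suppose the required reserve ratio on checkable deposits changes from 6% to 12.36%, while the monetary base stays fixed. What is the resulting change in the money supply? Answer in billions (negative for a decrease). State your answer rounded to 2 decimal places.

Initially m₁ = (1 + 0.153) / (0.06 + 0.153) ≈ 5.41315, so M₁ = 5.41315 × 10.95 ≈ 59.274 billion.
After the change m₂ = (1 + 0.153) / (0.1236 + 0.153) ≈ 4.16847, so M₂ = 4.16847 × 10.95 ≈ 45.6447 billion.
ΔM = M₂ − M₁ = 45.6447 − 59.274 = -13.6293 billion.

-13.63 billion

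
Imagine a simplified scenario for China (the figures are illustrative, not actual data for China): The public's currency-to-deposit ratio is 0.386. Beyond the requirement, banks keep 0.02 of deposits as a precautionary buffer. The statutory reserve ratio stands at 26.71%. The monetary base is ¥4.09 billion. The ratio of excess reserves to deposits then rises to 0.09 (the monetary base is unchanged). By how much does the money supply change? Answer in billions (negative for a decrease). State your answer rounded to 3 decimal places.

Initially m₁ = (1 + 0.386) / (0.2671 + 0.02 + 0.386) ≈ 2.05913, so M₁ = 2.05913 × 4.09 ≈ 8.4218 billion.
After the change m₂ = (1 + 0.386) / (0.2671 + 0.09 + 0.386) ≈ 1.86516, so M₂ = 1.86516 × 4.09 ≈ 7.6285 billion.
ΔM = M₂ − M₁ = 7.6285 − 8.4218 = -0.7933 billion.

-0.793 billion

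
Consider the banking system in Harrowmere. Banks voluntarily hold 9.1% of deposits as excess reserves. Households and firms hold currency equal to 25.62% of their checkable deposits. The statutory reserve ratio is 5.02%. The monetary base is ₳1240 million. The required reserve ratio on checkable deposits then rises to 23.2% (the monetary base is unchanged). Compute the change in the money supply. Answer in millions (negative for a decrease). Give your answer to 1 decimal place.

-1230.3 million

Initially m₁ = (1 + 0.2562) / (0.0502 + 0.091 + 0.2562) ≈ 3.161047, so M₁ = 3.161047 × 1240 ≈ 3919.6983 million.
After the change m₂ = (1 + 0.2562) / (0.232 + 0.091 + 0.2562) ≈ 2.168854, so M₂ = 2.168854 × 1240 ≈ 2689.379 million.
ΔM = M₂ − M₁ = 2689.379 − 3919.6983 = -1230.3193 million.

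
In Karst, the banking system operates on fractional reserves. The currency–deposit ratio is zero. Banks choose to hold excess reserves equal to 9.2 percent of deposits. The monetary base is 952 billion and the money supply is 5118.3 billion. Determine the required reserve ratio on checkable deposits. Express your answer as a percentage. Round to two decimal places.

9.40%

Using m = M/MB = 5118.3/952 ≈ 5.376366. Since m = (1 + c)/(c + rr + e), the denominator satisfies c + rr + e = (1 + c)/m = (1 + 0) / 5.376366 ≈ 0.185999.
With c = 0 and e = 0.092, the required reserve ratio on checkable deposits is 0.185999 − 0 − 0.092 = 0.093999.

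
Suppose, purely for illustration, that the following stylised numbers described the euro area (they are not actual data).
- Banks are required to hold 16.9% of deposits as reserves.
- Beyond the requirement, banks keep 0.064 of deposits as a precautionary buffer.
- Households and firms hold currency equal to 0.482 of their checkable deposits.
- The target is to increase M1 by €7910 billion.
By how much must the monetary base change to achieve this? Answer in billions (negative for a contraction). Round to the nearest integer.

The money multiplier is m = (1 + c) / (rr + e + c) = (1 + 0.482) / (0.169 + 0.064 + 0.482) ≈ 2.07273.
ΔMB = ΔM / m = (+7910) / 2.07273 ≈ 3816.223 billion.

€3816 billion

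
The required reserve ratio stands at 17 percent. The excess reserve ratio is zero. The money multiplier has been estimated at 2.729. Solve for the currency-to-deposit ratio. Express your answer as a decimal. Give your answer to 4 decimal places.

0.3100

Using m = 2.729. From m = (1 + c)/(c + rr + e), rearranging gives 1 + c = m·(c + rr + e), so c·(1 − m) = m·(rr + e) − 1.
Hence c = [m·(rr + e) − 1]/(1 − m) = [2.729 × (0.17 + 0) − 1] / (1 − 2.729) ≈ 0.310046.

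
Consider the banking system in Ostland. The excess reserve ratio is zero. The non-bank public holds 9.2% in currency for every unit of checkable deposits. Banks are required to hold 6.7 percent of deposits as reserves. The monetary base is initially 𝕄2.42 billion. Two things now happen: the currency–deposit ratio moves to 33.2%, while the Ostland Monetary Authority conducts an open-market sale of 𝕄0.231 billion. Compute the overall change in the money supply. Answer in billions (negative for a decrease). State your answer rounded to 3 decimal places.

-9.313 billion

Before: m₁ = (1 + 0.092) / (0.067 + 0.092) ≈ 6.86792, MB₁ = 2.42, so M₁ = 6.86792 × 2.42 ≈ 16.6204 billion.
After: m₂ = (1 + 0.332) / (0.067 + 0.332) ≈ 3.33835, MB₂ = 2.42 − 0.231 = 2.189, so M₂ = 3.33835 × 2.189 ≈ 7.3076 billion.
ΔM = M₂ − M₁ = 7.3076 − 16.6204 = -9.3128 billion.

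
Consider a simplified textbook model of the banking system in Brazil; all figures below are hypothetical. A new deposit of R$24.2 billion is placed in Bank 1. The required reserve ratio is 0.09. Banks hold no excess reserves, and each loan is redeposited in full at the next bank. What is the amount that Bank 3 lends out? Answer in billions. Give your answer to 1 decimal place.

Each bank lends a fraction (1 − rr) = 0.9100 of the deposit it receives, so Bank 3 receives 24.2·0.9100^2 and lends 24.2·0.9100^3 ≈ 18.2364 billion.

R$18.2 billion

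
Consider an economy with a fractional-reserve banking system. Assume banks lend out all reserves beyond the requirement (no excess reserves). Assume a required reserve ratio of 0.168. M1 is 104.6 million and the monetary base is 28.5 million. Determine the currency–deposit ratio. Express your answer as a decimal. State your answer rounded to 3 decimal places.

Using m = M/MB = 104.6/28.5 ≈ 3.670175. From m = (1 + c)/(c + rr + e), rearranging gives 1 + c = m·(c + rr + e), so c·(1 − m) = m·(rr + e) − 1.
Hence c = [m·(rr + e) − 1]/(1 − m) = [3.670175 × (0.168 + 0) − 1] / (1 − 3.670175) ≈ 0.143590.

0.144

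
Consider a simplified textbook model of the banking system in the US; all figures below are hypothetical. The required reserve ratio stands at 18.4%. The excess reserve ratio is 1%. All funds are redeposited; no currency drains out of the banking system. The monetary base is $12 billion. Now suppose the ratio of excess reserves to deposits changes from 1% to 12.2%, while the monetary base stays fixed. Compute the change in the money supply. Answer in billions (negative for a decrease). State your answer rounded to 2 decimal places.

-22.64 billion

Initially m₁ = 1 / (0.184 + 0.01) ≈ 5.15464, so M₁ = 5.15464 × 12 ≈ 61.8557 billion.
After the change m₂ = 1 / (0.184 + 0.122) ≈ 3.26797, so M₂ = 3.26797 × 12 ≈ 39.2156 billion.
ΔM = M₂ − M₁ = 39.2156 − 61.8557 = -22.6401 billion.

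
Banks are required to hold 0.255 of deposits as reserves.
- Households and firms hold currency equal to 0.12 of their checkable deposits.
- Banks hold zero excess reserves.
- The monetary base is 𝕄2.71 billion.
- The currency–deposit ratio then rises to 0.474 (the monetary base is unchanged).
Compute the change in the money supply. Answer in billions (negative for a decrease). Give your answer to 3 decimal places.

Initially m₁ = (1 + 0.12) / (0.255 + 0.12) ≈ 2.98667, so M₁ = 2.98667 × 2.71 ≈ 8.0939 billion.
After the change m₂ = (1 + 0.474) / (0.255 + 0.474) ≈ 2.02195, so M₂ = 2.02195 × 2.71 ≈ 5.4795 billion.
ΔM = M₂ − M₁ = 5.4795 − 8.0939 = -2.6144 billion.

-2.614 billion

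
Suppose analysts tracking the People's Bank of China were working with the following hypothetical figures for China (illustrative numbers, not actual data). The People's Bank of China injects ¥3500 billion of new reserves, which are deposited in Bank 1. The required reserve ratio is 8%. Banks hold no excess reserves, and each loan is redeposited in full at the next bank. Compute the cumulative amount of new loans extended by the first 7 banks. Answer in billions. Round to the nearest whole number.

¥17797 billion

Bank i lends (1 − rr)^i of the original deposit: Bank 1 lends 3500·0.9200 = 3220.0000, Bank 2 lends 3500·0.9200² = 2962.4000, and so on.
Summing a geometric series: total = 3500·[0.9200·(1 − 0.9200^7) / (1 − 0.9200)] ≈ 17796.6743 billion.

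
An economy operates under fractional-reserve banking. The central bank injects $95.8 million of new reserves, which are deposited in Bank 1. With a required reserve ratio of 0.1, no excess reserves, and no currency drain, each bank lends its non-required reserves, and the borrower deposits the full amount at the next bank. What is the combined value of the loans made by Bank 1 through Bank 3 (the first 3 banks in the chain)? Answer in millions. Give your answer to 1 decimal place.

Bank i lends (1 − rr)^i of the original deposit: Bank 1 lends 95.8·0.9000 = 86.2200, Bank 2 lends 95.8·0.9000² = 77.5980, and so on.
Summing a geometric series: total = 95.8·[0.9000·(1 − 0.9000^3) / (1 − 0.9000)] = 233.6562 million.

$233.7 million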